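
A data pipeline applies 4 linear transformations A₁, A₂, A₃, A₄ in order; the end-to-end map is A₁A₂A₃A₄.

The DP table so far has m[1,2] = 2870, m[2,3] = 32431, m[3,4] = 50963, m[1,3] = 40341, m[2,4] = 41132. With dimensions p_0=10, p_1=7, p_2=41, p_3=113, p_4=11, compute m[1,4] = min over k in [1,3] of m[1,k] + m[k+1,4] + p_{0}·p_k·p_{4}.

m[1,4] = min over k∈[1,3] of m[1,k]+m[k+1,4]+p_{0}·p_k·p_{4}.
k=1: 0 + 41132 + 10·7·11 = 41902; k=2: 2870 + 50963 + 10·41·11 = 58343; k=3: 40341 + 0 + 10·113·11 = 52771.
Minimum: 41902 at k=1.

41902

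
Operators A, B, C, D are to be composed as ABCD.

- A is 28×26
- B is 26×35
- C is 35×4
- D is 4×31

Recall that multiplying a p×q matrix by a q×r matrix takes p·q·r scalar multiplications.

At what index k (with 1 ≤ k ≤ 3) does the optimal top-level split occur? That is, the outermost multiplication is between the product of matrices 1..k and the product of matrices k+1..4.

Adjacent pairs: AB = 28·26·35 = 25480; BC = 26·35·4 = 3640; CD = 35·4·31 = 4340.
Length 3: A..C: k=1: 0+3640+28·26·4=6552; k=2: 25480+0+28·35·4=29400 → min 6552 | B..D: k=2: 0+4340+26·35·31=32550; k=3: 3640+0+26·4·31=6864 → min 6864.
Top-level splits: k=1: (A..A)·(B..D) → 0+6864+28·26·31 = 29432; k=2: (A..B)·(C..D) → 25480+4340+28·35·31 = 60200; k=3: (A..C)·(D..D) → 6552+0+28·4·31 = 10024.
Best split is after C, i.e. k = 3.

3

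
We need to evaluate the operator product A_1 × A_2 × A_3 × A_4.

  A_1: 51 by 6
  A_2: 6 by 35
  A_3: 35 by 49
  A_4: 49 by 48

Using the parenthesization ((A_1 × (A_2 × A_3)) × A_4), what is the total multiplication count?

(A_2 × A_3): 6×35 by 35×49 → 6×49, cost 6·35·49 = 10290
(A_1 × (A_2 × A_3)): 51×6 by 6×49 → 51×49, cost 51·6·49 = 14994; cumulative 25284
((A_1 × (A_2 × A_3)) × A_4): 51×49 by 49×48 → 51×48, cost 51·49·48 = 119952; cumulative 145236
Total: 145236 scalar multiplications.

145236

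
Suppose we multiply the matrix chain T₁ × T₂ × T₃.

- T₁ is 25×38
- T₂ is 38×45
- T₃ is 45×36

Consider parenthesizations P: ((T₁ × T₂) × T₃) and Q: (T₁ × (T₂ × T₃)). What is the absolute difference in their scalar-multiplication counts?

Order P = ((T₁ × T₂) × T₃): (T₁ × T₂): 25×38 by 38×45 → 25×45, cost 25·38·45 = 42750; ((T₁ × T₂) × T₃): 25×45 by 45×36 → 25×36, cost 25·45·36 = 40500; cumulative 83250. Total 83250.
Order Q = (T₁ × (T₂ × T₃)): (T₂ × T₃): 38×45 by 45×36 → 38×36, cost 38·45·36 = 61560; (T₁ × (T₂ × T₃)): 25×38 by 38×36 → 25×36, cost 25·38·36 = 34200; cumulative 95760. Total 95760.
Difference: |83250 − 95760| = 12510.

12510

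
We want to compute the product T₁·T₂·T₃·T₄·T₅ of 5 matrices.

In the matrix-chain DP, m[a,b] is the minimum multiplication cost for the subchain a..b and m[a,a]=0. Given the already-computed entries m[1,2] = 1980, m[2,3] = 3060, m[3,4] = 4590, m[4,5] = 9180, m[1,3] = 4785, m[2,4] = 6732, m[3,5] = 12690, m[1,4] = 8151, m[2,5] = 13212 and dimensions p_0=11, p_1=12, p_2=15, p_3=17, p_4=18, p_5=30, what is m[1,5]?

m[1,5] = min over k∈[1,4] of m[1,k]+m[k+1,5]+p_{0}·p_k·p_{5}.
k=1: 0 + 13212 + 11·12·30 = 17172; k=2: 1980 + 12690 + 11·15·30 = 19620; k=3: 4785 + 9180 + 11·17·30 = 19575; k=4: 8151 + 0 + 11·18·30 = 14091.
Minimum: 14091 at k=4.

14091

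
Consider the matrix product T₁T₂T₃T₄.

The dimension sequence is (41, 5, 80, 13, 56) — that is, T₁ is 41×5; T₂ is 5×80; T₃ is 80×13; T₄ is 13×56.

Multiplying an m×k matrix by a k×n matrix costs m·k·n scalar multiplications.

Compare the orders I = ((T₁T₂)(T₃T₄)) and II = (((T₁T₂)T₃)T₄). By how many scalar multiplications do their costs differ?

169432

Order I = ((T₁T₂)(T₃T₄)): (T₁T₂): 41×5 by 5×80 → 41×80, cost 41·5·80 = 16400; (T₃T₄): 80×13 by 13×56 → 80×56, cost 80·13·56 = 58240; ((T₁T₂)(T₃T₄)): 41×80 by 80×56 → 41×56, cost 41·80·56 = 183680; cumulative 258320. Total 258320.
Order II = (((T₁T₂)T₃)T₄): (T₁T₂): 41×5 by 5×80 → 41×80, cost 41·5·80 = 16400; ((T₁T₂)T₃): 41×80 by 80×13 → 41×13, cost 41·80·13 = 42640; cumulative 59040; (((T₁T₂)T₃)T₄): 41×13 by 13×56 → 41×56, cost 41·13·56 = 29848; cumulative 88888. Total 88888.
Difference: |258320 − 88888| = 169432.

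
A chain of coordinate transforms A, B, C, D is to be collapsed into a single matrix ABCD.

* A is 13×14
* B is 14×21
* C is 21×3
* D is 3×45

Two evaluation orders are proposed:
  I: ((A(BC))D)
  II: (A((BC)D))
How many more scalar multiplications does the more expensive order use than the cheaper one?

7779

Order I = ((A(BC))D): (BC): 14×21 by 21×3 → 14×3, cost 14·21·3 = 882; (A(BC)): 13×14 by 14×3 → 13×3, cost 13·14·3 = 546; cumulative 1428; ((A(BC))D): 13×3 by 3×45 → 13×45, cost 13·3·45 = 1755; cumulative 3183. Total 3183.
Order II = (A((BC)D)): (BC): 14×21 by 21×3 → 14×3, cost 14·21·3 = 882; ((BC)D): 14×3 by 3×45 → 14×45, cost 14·3·45 = 1890; cumulative 2772; (A((BC)D)): 13×14 by 14×45 → 13×45, cost 13·14·45 = 8190; cumulative 10962. Total 10962.
Difference: |3183 − 10962| = 7779.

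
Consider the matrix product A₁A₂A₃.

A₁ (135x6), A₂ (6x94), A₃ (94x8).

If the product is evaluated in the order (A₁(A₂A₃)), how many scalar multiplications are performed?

(A₂A₃): 6×94 by 94×8 → 6×8, cost 6·94·8 = 4512
(A₁(A₂A₃)): 135×6 by 6×8 → 135×8, cost 135·6·8 = 6480; cumulative 10992
Total: 10992 scalar multiplications.

10992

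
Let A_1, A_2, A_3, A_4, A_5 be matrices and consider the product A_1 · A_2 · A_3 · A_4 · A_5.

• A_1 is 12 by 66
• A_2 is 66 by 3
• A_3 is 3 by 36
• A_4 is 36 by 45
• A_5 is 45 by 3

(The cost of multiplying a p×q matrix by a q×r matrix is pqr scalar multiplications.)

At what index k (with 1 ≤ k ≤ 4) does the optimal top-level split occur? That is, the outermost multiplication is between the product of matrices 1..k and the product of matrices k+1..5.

Adjacent pairs: A_1A_2 = 12·66·3 = 2376; A_2A_3 = 66·3·36 = 7128; A_3A_4 = 3·36·45 = 4860; A_4A_5 = 36·45·3 = 4860.
Length 3: A_1..A_3: k=1: 0+7128+12·66·36=35640; k=2: 2376+0+12·3·36=3672 → min 3672 | A_2..A_4: k=2: 0+4860+66·3·45=13770; k=3: 7128+0+66·36·45=114048 → min 13770 | A_3..A_5: k=3: 0+4860+3·36·3=5184; k=4: 4860+0+3·45·3=5265 → min 5184.
Length 4: A_1..A_4: k=1: 0+13770+12·66·45=49410; k=2: 2376+4860+12·3·45=8856; k=3: 3672+0+12·36·45=23112 → min 8856 | A_2..A_5: k=2: 0+5184+66·3·3=5778; k=3: 7128+4860+66·36·3=19116; k=4: 13770+0+66·45·3=22680 → min 5778.
Top-level splits: k=1: (A_1..A_1)·(A_2..A_5) → 0+5778+12·66·3 = 8154; k=2: (A_1..A_2)·(A_3..A_5) → 2376+5184+12·3·3 = 7668; k=3: (A_1..A_3)·(A_4..A_5) → 3672+4860+12·36·3 = 9828; k=4: (A_1..A_4)·(A_5..A_5) → 8856+0+12·45·3 = 10476.
Best split is after A_2, i.e. k = 2.

2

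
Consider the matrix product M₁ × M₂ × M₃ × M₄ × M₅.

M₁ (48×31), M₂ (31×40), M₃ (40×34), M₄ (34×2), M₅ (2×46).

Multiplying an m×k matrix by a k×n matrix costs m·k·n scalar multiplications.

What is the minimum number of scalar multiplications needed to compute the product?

Adjacent pairs: M₁M₂ = 48·31·40 = 59520; M₂M₃ = 31·40·34 = 42160; M₃M₄ = 40·34·2 = 2720; M₄M₅ = 34·2·46 = 3128.
Length 3: M₁..M₃: k=1: 0+42160+48·31·34=92752; k=2: 59520+0+48·40·34=124800 → min 92752 | M₂..M₄: k=2: 0+2720+31·40·2=5200; k=3: 42160+0+31·34·2=44268 → min 5200 | M₃..M₅: k=3: 0+3128+40·34·46=65688; k=4: 2720+0+40·2·46=6400 → min 6400.
Length 4: M₁..M₄: k=1: 0+5200+48·31·2=8176; k=2: 59520+2720+48·40·2=66080; k=3: 92752+0+48·34·2=96016 → min 8176 | M₂..M₅: k=2: 0+6400+31·40·46=63440; k=3: 42160+3128+31·34·46=93772; k=4: 5200+0+31·2·46=8052 → min 8052.
Length 5: M₁..M₅: k=1: 0+8052+48·31·46=76500; k=2: 59520+6400+48·40·46=154240; k=3: 92752+3128+48·34·46=170952; k=4: 8176+0+48·2·46=12592 → min 12592.
Optimal order: ((M₁ × (M₂ × (M₃ × M₄))) × M₅) with cost 12592.

12592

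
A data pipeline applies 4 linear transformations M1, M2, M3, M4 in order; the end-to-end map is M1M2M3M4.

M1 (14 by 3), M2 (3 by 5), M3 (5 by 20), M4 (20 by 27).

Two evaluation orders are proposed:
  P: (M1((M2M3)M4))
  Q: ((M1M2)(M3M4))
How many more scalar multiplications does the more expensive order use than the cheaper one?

1746

Order P = (M1((M2M3)M4)): (M2M3): 3×5 by 5×20 → 3×20, cost 3·5·20 = 300; ((M2M3)M4): 3×20 by 20×27 → 3×27, cost 3·20·27 = 1620; cumulative 1920; (M1((M2M3)M4)): 14×3 by 3×27 → 14×27, cost 14·3·27 = 1134; cumulative 3054. Total 3054.
Order Q = ((M1M2)(M3M4)): (M1M2): 14×3 by 3×5 → 14×5, cost 14·3·5 = 210; (M3M4): 5×20 by 20×27 → 5×27, cost 5·20·27 = 2700; ((M1M2)(M3M4)): 14×5 by 5×27 → 14×27, cost 14·5·27 = 1890; cumulative 4800. Total 4800.
Difference: |3054 − 4800| = 1746.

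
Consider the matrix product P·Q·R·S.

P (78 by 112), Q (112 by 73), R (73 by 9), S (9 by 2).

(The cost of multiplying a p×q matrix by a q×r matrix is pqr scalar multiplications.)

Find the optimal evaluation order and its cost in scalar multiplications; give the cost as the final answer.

Adjacent pairs: PQ = 78·112·73 = 637728; QR = 112·73·9 = 73584; RS = 73·9·2 = 1314.
Length 3: P..R: k=1: 0+73584+78·112·9=152208; k=2: 637728+0+78·73·9=688974 → min 152208 | Q..S: k=2: 0+1314+112·73·2=17666; k=3: 73584+0+112·9·2=75600 → min 17666.
Length 4: P..S: k=1: 0+17666+78·112·2=35138; k=2: 637728+1314+78·73·2=650430; k=3: 152208+0+78·9·2=153612 → min 35138.
Optimal parenthesization: (P·(Q·(R·S))) with cost 35138.

35138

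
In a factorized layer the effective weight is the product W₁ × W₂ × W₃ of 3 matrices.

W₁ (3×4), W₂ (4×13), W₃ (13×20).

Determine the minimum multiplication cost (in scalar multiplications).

936

Order (W₁ × (W₂ × W₃)): (W₂ × W₃): 4×13 by 13×20 → 4×20, cost 4·13·20 = 1040; (W₁ × (W₂ × W₃)): 3×4 by 4×20 → 3×20, cost 3·4·20 = 240; cumulative 1280. Total 1280.
Order ((W₁ × W₂) × W₃): (W₁ × W₂): 3×4 by 4×13 → 3×13, cost 3·4·13 = 156; ((W₁ × W₂) × W₃): 3×13 by 13×20 → 3×20, cost 3·13·20 = 780; cumulative 936. Total 936.
Minimum: 936.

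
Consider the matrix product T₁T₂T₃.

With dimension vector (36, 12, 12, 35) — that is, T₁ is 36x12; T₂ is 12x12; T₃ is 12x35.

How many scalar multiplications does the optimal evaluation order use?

Order (T₁(T₂T₃)): (T₂T₃): 12×12 by 12×35 → 12×35, cost 12·12·35 = 5040; (T₁(T₂T₃)): 36×12 by 12×35 → 36×35, cost 36·12·35 = 15120; cumulative 20160. Total 20160.
Order ((T₁T₂)T₃): (T₁T₂): 36×12 by 12×12 → 36×12, cost 36·12·12 = 5184; ((T₁T₂)T₃): 36×12 by 12×35 → 36×35, cost 36·12·35 = 15120; cumulative 20304. Total 20304.
Minimum: 20160.

20160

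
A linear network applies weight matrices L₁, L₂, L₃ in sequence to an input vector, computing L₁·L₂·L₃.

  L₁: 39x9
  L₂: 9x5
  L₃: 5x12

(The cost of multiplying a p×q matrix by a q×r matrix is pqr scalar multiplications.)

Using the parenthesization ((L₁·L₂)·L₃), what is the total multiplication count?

4095

(L₁·L₂): 39×9 by 9×5 → 39×5, cost 39·9·5 = 1755
((L₁·L₂)·L₃): 39×5 by 5×12 → 39×12, cost 39·5·12 = 2340; cumulative 4095
Total: 4095 scalar multiplications.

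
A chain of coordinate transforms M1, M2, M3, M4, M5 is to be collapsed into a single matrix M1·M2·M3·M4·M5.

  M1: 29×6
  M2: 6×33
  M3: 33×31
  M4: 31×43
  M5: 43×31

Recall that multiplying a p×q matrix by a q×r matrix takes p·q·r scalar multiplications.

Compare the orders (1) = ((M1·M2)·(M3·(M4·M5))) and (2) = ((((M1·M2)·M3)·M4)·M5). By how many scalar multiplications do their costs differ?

Order (1) = ((M1·M2)·(M3·(M4·M5))): (M1·M2): 29×6 by 6×33 → 29×33, cost 29·6·33 = 5742; (M4·M5): 31×43 by 43×31 → 31×31, cost 31·43·31 = 41323; (M3·(M4·M5)): 33×31 by 31×31 → 33×31, cost 33·31·31 = 31713; cumulative 73036; ((M1·M2)·(M3·(M4·M5))): 29×33 by 33×31 → 29×31, cost 29·33·31 = 29667; cumulative 108445. Total 108445.
Order (2) = ((((M1·M2)·M3)·M4)·M5): (M1·M2): 29×6 by 6×33 → 29×33, cost 29·6·33 = 5742; ((M1·M2)·M3): 29×33 by 33×31 → 29×31, cost 29·33·31 = 29667; cumulative 35409; (((M1·M2)·M3)·M4): 29×31 by 31×43 → 29×43, cost 29·31·43 = 38657; cumulative 74066; ((((M1·M2)·M3)·M4)·M5): 29×43 by 43×31 → 29×31, cost 29·43·31 = 38657; cumulative 112723. Total 112723.
Difference: |108445 − 112723| = 4278.

4278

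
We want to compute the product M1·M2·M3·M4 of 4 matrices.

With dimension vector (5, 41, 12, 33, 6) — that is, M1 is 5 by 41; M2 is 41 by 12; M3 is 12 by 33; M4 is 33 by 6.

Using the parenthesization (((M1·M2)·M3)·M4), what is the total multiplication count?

5430

(M1·M2): 5×41 by 41×12 → 5×12, cost 5·41·12 = 2460
((M1·M2)·M3): 5×12 by 12×33 → 5×33, cost 5·12·33 = 1980; cumulative 4440
(((M1·M2)·M3)·M4): 5×33 by 33×6 → 5×6, cost 5·33·6 = 990; cumulative 5430
Total: 5430 scalar multiplications.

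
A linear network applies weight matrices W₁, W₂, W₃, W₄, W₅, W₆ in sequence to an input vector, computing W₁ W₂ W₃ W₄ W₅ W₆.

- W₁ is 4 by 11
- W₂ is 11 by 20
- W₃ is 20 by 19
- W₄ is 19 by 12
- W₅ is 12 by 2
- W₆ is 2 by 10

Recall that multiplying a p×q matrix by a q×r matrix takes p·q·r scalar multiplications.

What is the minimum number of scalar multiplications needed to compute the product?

Adjacent pairs: W₁W₂ = 4·11·20 = 880; W₂W₃ = 11·20·19 = 4180; W₃W₄ = 20·19·12 = 4560; W₄W₅ = 19·12·2 = 456; W₅W₆ = 12·2·10 = 240.
Length 3: W₁..W₃: k=1: 0+4180+4·11·19=5016; k=2: 880+0+4·20·19=2400 → min 2400 | W₂..W₄: k=2: 0+4560+11·20·12=7200; k=3: 4180+0+11·19·12=6688 → min 6688 | W₃..W₅: k=3: 0+456+20·19·2=1216; k=4: 4560+0+20·12·2=5040 → min 1216 | W₄..W₆: k=4: 0+240+19·12·10=2520; k=5: 456+0+19·2·10=836 → min 836.
Length 4: W₁..W₄: k=1: 0+6688+4·11·12=7216; k=2: 880+4560+4·20·12=6400; k=3: 2400+0+4·19·12=3312 → min 3312 | W₂..W₅: k=2: 0+1216+11·20·2=1656; k=3: 4180+456+11·19·2=5054; k=4: 6688+0+11·12·2=6952 → min 1656 | W₃..W₆: k=3: 0+836+20·19·10=4636; k=4: 4560+240+20·12·10=7200; k=5: 1216+0+20·2·10=1616 → min 1616.
Length 5: W₁..W₅: k=1: 0+1656+4·11·2=1744; k=2: 880+1216+4·20·2=2256; k=3: 2400+456+4·19·2=3008; k=4: 3312+0+4·12·2=3408 → min 1744 | W₂..W₆: k=2: 0+1616+11·20·10=3816; k=3: 4180+836+11·19·10=7106; k=4: 6688+240+11·12·10=8248; k=5: 1656+0+11·2·10=1876 → min 1876.
Length 6: W₁..W₆: k=1: 0+1876+4·11·10=2316; k=2: 880+1616+4·20·10=3296; k=3: 2400+836+4·19·10=3996; k=4: 3312+240+4·12·10=4032; k=5: 1744+0+4·2·10=1824 → min 1824.
Optimal order: ((W₁ (W₂ (W₃ (W₄ W₅)))) W₆) with cost 1824.

1824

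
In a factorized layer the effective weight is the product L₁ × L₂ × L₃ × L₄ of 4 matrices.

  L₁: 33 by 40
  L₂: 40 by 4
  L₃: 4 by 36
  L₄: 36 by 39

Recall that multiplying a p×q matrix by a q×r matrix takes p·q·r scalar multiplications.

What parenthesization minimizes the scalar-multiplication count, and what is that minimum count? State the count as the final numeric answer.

16044

Adjacent pairs: L₁L₂ = 33·40·4 = 5280; L₂L₃ = 40·4·36 = 5760; L₃L₄ = 4·36·39 = 5616.
Length 3: L₁..L₃: k=1: 0+5760+33·40·36=53280; k=2: 5280+0+33·4·36=10032 → min 10032 | L₂..L₄: k=2: 0+5616+40·4·39=11856; k=3: 5760+0+40·36·39=61920 → min 11856.
Length 4: L₁..L₄: k=1: 0+11856+33·40·39=63336; k=2: 5280+5616+33·4·39=16044; k=3: 10032+0+33·36·39=56364 → min 16044.
Optimal parenthesization: ((L₁ × L₂) × (L₃ × L₄)) with cost 16044.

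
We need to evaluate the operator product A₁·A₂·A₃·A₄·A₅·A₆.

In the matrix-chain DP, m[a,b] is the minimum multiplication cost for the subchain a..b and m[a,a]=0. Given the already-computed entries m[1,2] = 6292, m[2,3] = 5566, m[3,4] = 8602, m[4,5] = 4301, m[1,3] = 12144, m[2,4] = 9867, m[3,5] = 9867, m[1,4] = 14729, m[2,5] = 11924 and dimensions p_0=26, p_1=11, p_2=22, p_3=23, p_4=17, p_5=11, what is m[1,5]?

15070

m[1,5] = min over k∈[1,4] of m[1,k]+m[k+1,5]+p_{0}·p_k·p_{5}.
k=1: 0 + 11924 + 26·11·11 = 15070; k=2: 6292 + 9867 + 26·22·11 = 22451; k=3: 12144 + 4301 + 26·23·11 = 23023; k=4: 14729 + 0 + 26·17·11 = 19591.
Minimum: 15070 at k=1.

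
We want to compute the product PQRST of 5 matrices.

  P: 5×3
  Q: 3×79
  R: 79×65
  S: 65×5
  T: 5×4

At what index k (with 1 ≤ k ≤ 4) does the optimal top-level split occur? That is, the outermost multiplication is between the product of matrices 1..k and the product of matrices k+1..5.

1

Adjacent pairs: PQ = 5·3·79 = 1185; QR = 3·79·65 = 15405; RS = 79·65·5 = 25675; ST = 65·5·4 = 1300.
Length 3: P..R: k=1: 0+15405+5·3·65=16380; k=2: 1185+0+5·79·65=26860 → min 16380 | Q..S: k=2: 0+25675+3·79·5=26860; k=3: 15405+0+3·65·5=16380 → min 16380 | R..T: k=3: 0+1300+79·65·4=21840; k=4: 25675+0+79·5·4=27255 → min 21840.
Length 4: P..S: k=1: 0+16380+5·3·5=16455; k=2: 1185+25675+5·79·5=28835; k=3: 16380+0+5·65·5=18005 → min 16455 | Q..T: k=2: 0+21840+3·79·4=22788; k=3: 15405+1300+3·65·4=17485; k=4: 16380+0+3·5·4=16440 → min 16440.
Top-level splits: k=1: (P..P)·(Q..T) → 0+16440+5·3·4 = 16500; k=2: (P..Q)·(R..T) → 1185+21840+5·79·4 = 24605; k=3: (P..R)·(S..T) → 16380+1300+5·65·4 = 18980; k=4: (P..S)·(T..T) → 16455+0+5·5·4 = 16555.
Best split is after P, i.e. k = 1.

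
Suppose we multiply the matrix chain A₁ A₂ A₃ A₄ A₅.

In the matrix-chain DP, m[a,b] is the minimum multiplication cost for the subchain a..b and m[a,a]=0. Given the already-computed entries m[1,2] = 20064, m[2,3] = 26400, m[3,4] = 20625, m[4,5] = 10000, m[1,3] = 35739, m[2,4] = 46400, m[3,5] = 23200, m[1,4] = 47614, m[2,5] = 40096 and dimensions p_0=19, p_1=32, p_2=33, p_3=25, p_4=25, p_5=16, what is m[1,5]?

m[1,5] = min over k∈[1,4] of m[1,k]+m[k+1,5]+p_{0}·p_k·p_{5}.
k=1: 0 + 40096 + 19·32·16 = 49824; k=2: 20064 + 23200 + 19·33·16 = 53296; k=3: 35739 + 10000 + 19·25·16 = 53339; k=4: 47614 + 0 + 19·25·16 = 55214.
Minimum: 49824 at k=1.

49824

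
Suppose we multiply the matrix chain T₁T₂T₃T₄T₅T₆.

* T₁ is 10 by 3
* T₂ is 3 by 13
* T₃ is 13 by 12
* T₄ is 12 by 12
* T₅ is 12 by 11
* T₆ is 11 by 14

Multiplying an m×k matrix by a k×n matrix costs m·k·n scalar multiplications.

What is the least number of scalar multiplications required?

Adjacent pairs: T₁T₂ = 10·3·13 = 390; T₂T₃ = 3·13·12 = 468; T₃T₄ = 13·12·12 = 1872; T₄T₅ = 12·12·11 = 1584; T₅T₆ = 12·11·14 = 1848.
Length 3: T₁..T₃: k=1: 0+468+10·3·12=828; k=2: 390+0+10·13·12=1950 → min 828 | T₂..T₄: k=2: 0+1872+3·13·12=2340; k=3: 468+0+3·12·12=900 → min 900 | T₃..T₅: k=3: 0+1584+13·12·11=3300; k=4: 1872+0+13·12·11=3588 → min 3300 | T₄..T₆: k=4: 0+1848+12·12·14=3864; k=5: 1584+0+12·11·14=3432 → min 3432.
Length 4: T₁..T₄: k=1: 0+900+10·3·12=1260; k=2: 390+1872+10·13·12=3822; k=3: 828+0+10·12·12=2268 → min 1260 | T₂..T₅: k=2: 0+3300+3·13·11=3729; k=3: 468+1584+3·12·11=2448; k=4: 900+0+3·12·11=1296 → min 1296 | T₃..T₆: k=3: 0+3432+13·12·14=5616; k=4: 1872+1848+13·12·14=5904; k=5: 3300+0+13·11·14=5302 → min 5302.
Length 5: T₁..T₅: k=1: 0+1296+10·3·11=1626; k=2: 390+3300+10·13·11=5120; k=3: 828+1584+10·12·11=3732; k=4: 1260+0+10·12·11=2580 → min 1626 | T₂..T₆: k=2: 0+5302+3·13·14=5848; k=3: 468+3432+3·12·14=4404; k=4: 900+1848+3·12·14=3252; k=5: 1296+0+3·11·14=1758 → min 1758.
Length 6: T₁..T₆: k=1: 0+1758+10·3·14=2178; k=2: 390+5302+10·13·14=7512; k=3: 828+3432+10·12·14=5940; k=4: 1260+1848+10·12·14=4788; k=5: 1626+0+10·11·14=3166 → min 2178.
Optimal order: (T₁((((T₂T₃)T₄)T₅)T₆)) with cost 2178.

2178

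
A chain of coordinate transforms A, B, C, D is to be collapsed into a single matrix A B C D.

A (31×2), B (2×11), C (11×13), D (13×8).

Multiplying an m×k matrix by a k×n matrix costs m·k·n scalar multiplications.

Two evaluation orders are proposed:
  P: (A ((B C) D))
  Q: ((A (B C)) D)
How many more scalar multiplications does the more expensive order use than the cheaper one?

3326

Order P = (A ((B C) D)): (B C): 2×11 by 11×13 → 2×13, cost 2·11·13 = 286; ((B C) D): 2×13 by 13×8 → 2×8, cost 2·13·8 = 208; cumulative 494; (A ((B C) D)): 31×2 by 2×8 → 31×8, cost 31·2·8 = 496; cumulative 990. Total 990.
Order Q = ((A (B C)) D): (B C): 2×11 by 11×13 → 2×13, cost 2·11·13 = 286; (A (B C)): 31×2 by 2×13 → 31×13, cost 31·2·13 = 806; cumulative 1092; ((A (B C)) D): 31×13 by 13×8 → 31×8, cost 31·13·8 = 3224; cumulative 4316. Total 4316.
Difference: |990 − 4316| = 3326.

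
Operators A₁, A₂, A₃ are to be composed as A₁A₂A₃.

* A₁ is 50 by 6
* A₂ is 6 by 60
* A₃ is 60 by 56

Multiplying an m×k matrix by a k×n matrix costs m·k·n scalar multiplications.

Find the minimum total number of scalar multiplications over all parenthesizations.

Order (A₁(A₂A₃)): (A₂A₃): 6×60 by 60×56 → 6×56, cost 6·60·56 = 20160; (A₁(A₂A₃)): 50×6 by 6×56 → 50×56, cost 50·6·56 = 16800; cumulative 36960. Total 36960.
Order ((A₁A₂)A₃): (A₁A₂): 50×6 by 6×60 → 50×60, cost 50·6·60 = 18000; ((A₁A₂)A₃): 50×60 by 60×56 → 50×56, cost 50·60·56 = 168000; cumulative 186000. Total 186000.
Minimum: 36960.

36960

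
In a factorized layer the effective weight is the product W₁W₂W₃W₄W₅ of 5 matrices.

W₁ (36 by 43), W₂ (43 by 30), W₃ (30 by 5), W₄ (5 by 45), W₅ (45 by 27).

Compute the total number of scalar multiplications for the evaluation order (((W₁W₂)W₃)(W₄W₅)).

62775

(W₁W₂): 36×43 by 43×30 → 36×30, cost 36·43·30 = 46440
((W₁W₂)W₃): 36×30 by 30×5 → 36×5, cost 36·30·5 = 5400; cumulative 51840
(W₄W₅): 5×45 by 45×27 → 5×27, cost 5·45·27 = 6075
(((W₁W₂)W₃)(W₄W₅)): 36×5 by 5×27 → 36×27, cost 36·5·27 = 4860; cumulative 62775
Total: 62775 scalar multiplications.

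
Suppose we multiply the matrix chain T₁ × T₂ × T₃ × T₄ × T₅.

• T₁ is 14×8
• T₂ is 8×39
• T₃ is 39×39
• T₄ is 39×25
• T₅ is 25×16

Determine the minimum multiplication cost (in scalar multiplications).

24960

Adjacent pairs: T₁T₂ = 14·8·39 = 4368; T₂T₃ = 8·39·39 = 12168; T₃T₄ = 39·39·25 = 38025; T₄T₅ = 39·25·16 = 15600.
Length 3: T₁..T₃: k=1: 0+12168+14·8·39=16536; k=2: 4368+0+14·39·39=25662 → min 16536 | T₂..T₄: k=2: 0+38025+8·39·25=45825; k=3: 12168+0+8·39·25=19968 → min 19968 | T₃..T₅: k=3: 0+15600+39·39·16=39936; k=4: 38025+0+39·25·16=53625 → min 39936.
Length 4: T₁..T₄: k=1: 0+19968+14·8·25=22768; k=2: 4368+38025+14·39·25=56043; k=3: 16536+0+14·39·25=30186 → min 22768 | T₂..T₅: k=2: 0+39936+8·39·16=44928; k=3: 12168+15600+8·39·16=32760; k=4: 19968+0+8·25·16=23168 → min 23168.
Length 5: T₁..T₅: k=1: 0+23168+14·8·16=24960; k=2: 4368+39936+14·39·16=53040; k=3: 16536+15600+14·39·16=40872; k=4: 22768+0+14·25·16=28368 → min 24960.
Optimal order: (T₁ × (((T₂ × T₃) × T₄) × T₅)) with cost 24960.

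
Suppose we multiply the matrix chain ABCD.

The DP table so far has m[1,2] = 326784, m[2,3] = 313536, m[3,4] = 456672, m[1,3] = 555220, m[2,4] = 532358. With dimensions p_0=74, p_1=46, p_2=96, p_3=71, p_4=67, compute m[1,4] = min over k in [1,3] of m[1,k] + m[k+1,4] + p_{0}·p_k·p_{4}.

m[1,4] = min over k∈[1,3] of m[1,k]+m[k+1,4]+p_{0}·p_k·p_{4}.
k=1: 0 + 532358 + 74·46·67 = 760426; k=2: 326784 + 456672 + 74·96·67 = 1259424; k=3: 555220 + 0 + 74·71·67 = 907238.
Minimum: 760426 at k=1.

760426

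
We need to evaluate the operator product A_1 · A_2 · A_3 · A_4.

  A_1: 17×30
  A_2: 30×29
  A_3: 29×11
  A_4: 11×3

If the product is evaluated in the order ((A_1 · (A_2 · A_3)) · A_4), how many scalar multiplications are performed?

15741

(A_2 · A_3): 30×29 by 29×11 → 30×11, cost 30·29·11 = 9570
(A_1 · (A_2 · A_3)): 17×30 by 30×11 → 17×11, cost 17·30·11 = 5610; cumulative 15180
((A_1 · (A_2 · A_3)) · A_4): 17×11 by 11×3 → 17×3, cost 17·11·3 = 561; cumulative 15741
Total: 15741 scalar multiplications.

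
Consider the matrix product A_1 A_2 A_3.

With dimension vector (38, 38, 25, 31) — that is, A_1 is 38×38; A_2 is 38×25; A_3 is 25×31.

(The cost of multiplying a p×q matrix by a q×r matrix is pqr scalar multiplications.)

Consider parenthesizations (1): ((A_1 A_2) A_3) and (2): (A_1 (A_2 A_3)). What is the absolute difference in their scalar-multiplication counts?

Order (1) = ((A_1 A_2) A_3): (A_1 A_2): 38×38 by 38×25 → 38×25, cost 38·38·25 = 36100; ((A_1 A_2) A_3): 38×25 by 25×31 → 38×31, cost 38·25·31 = 29450; cumulative 65550. Total 65550.
Order (2) = (A_1 (A_2 A_3)): (A_2 A_3): 38×25 by 25×31 → 38×31, cost 38·25·31 = 29450; (A_1 (A_2 A_3)): 38×38 by 38×31 → 38×31, cost 38·38·31 = 44764; cumulative 74214. Total 74214.
Difference: |65550 − 74214| = 8664.

8664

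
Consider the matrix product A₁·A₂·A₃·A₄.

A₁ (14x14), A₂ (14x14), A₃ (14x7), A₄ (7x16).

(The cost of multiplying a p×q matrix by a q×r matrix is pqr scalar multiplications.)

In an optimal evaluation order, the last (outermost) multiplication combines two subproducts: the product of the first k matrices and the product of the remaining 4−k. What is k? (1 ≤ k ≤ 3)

3

Adjacent pairs: A₁A₂ = 14·14·14 = 2744; A₂A₃ = 14·14·7 = 1372; A₃A₄ = 14·7·16 = 1568.
Length 3: A₁..A₃: k=1: 0+1372+14·14·7=2744; k=2: 2744+0+14·14·7=4116 → min 2744 | A₂..A₄: k=2: 0+1568+14·14·16=4704; k=3: 1372+0+14·7·16=2940 → min 2940.
Top-level splits: k=1: (A₁..A₁)·(A₂..A₄) → 0+2940+14·14·16 = 6076; k=2: (A₁..A₂)·(A₃..A₄) → 2744+1568+14·14·16 = 7448; k=3: (A₁..A₃)·(A₄..A₄) → 2744+0+14·7·16 = 4312.
Best split is after A₃, i.e. k = 3.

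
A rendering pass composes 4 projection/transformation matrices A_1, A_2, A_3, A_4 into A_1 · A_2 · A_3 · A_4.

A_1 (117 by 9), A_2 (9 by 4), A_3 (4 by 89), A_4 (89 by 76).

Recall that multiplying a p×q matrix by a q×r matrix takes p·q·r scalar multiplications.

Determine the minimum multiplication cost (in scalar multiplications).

66836

Adjacent pairs: A_1A_2 = 117·9·4 = 4212; A_2A_3 = 9·4·89 = 3204; A_3A_4 = 4·89·76 = 27056.
Length 3: A_1..A_3: k=1: 0+3204+117·9·89=96921; k=2: 4212+0+117·4·89=45864 → min 45864 | A_2..A_4: k=2: 0+27056+9·4·76=29792; k=3: 3204+0+9·89·76=64080 → min 29792.
Length 4: A_1..A_4: k=1: 0+29792+117·9·76=109820; k=2: 4212+27056+117·4·76=66836; k=3: 45864+0+117·89·76=837252 → min 66836.
Optimal order: ((A_1 · A_2) · (A_3 · A_4)) with cost 66836.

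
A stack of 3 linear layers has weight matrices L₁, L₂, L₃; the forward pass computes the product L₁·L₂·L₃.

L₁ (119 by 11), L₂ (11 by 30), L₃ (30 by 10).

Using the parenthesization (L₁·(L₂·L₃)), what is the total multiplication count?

16390

(L₂·L₃): 11×30 by 30×10 → 11×10, cost 11·30·10 = 3300
(L₁·(L₂·L₃)): 119×11 by 11×10 → 119×10, cost 119·11·10 = 13090; cumulative 16390
Total: 16390 scalar multiplications.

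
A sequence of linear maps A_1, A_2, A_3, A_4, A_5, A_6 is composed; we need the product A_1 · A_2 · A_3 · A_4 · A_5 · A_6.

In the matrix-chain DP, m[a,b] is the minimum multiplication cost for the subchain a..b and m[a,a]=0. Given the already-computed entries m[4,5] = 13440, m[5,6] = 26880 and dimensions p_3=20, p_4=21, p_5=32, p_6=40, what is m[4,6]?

39040

m[4,6] = min over k∈[4,5] of m[4,k]+m[k+1,6]+p_{3}·p_k·p_{6}.
k=4: 0 + 26880 + 20·21·40 = 43680; k=5: 13440 + 0 + 20·32·40 = 39040.
Minimum: 39040 at k=5.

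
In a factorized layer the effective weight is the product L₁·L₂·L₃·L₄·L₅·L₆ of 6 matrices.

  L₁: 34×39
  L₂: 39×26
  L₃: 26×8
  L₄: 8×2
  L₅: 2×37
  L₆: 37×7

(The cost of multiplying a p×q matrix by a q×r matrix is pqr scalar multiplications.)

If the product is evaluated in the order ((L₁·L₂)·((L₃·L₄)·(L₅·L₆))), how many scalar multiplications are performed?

41962

(L₁·L₂): 34×39 by 39×26 → 34×26, cost 34·39·26 = 34476
(L₃·L₄): 26×8 by 8×2 → 26×2, cost 26·8·2 = 416
(L₅·L₆): 2×37 by 37×7 → 2×7, cost 2·37·7 = 518
((L₃·L₄)·(L₅·L₆)): 26×2 by 2×7 → 26×7, cost 26·2·7 = 364; cumulative 1298
((L₁·L₂)·((L₃·L₄)·(L₅·L₆))): 34×26 by 26×7 → 34×7, cost 34·26·7 = 6188; cumulative 41962
Total: 41962 scalar multiplications.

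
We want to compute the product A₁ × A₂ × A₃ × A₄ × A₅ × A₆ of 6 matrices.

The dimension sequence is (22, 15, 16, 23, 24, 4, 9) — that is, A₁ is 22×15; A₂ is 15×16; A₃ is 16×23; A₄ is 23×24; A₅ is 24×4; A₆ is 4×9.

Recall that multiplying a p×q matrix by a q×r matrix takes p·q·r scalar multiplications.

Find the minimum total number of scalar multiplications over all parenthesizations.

Adjacent pairs: A₁A₂ = 22·15·16 = 5280; A₂A₃ = 15·16·23 = 5520; A₃A₄ = 16·23·24 = 8832; A₄A₅ = 23·24·4 = 2208; A₅A₆ = 24·4·9 = 864.
Length 3: A₁..A₃: k=1: 0+5520+22·15·23=13110; k=2: 5280+0+22·16·23=13376 → min 13110 | A₂..A₄: k=2: 0+8832+15·16·24=14592; k=3: 5520+0+15·23·24=13800 → min 13800 | A₃..A₅: k=3: 0+2208+16·23·4=3680; k=4: 8832+0+16·24·4=10368 → min 3680 | A₄..A₆: k=4: 0+864+23·24·9=5832; k=5: 2208+0+23·4·9=3036 → min 3036.
Length 4: A₁..A₄: k=1: 0+13800+22·15·24=21720; k=2: 5280+8832+22·16·24=22560; k=3: 13110+0+22·23·24=25254 → min 21720 | A₂..A₅: k=2: 0+3680+15·16·4=4640; k=3: 5520+2208+15·23·4=9108; k=4: 13800+0+15·24·4=15240 → min 4640 | A₃..A₆: k=3: 0+3036+16·23·9=6348; k=4: 8832+864+16·24·9=13152; k=5: 3680+0+16·4·9=4256 → min 4256.
Length 5: A₁..A₅: k=1: 0+4640+22·15·4=5960; k=2: 5280+3680+22·16·4=10368; k=3: 13110+2208+22·23·4=17342; k=4: 21720+0+22·24·4=23832 → min 5960 | A₂..A₆: k=2: 0+4256+15·16·9=6416; k=3: 5520+3036+15·23·9=11661; k=4: 13800+864+15·24·9=17904; k=5: 4640+0+15·4·9=5180 → min 5180.
Length 6: A₁..A₆: k=1: 0+5180+22·15·9=8150; k=2: 5280+4256+22·16·9=12704; k=3: 13110+3036+22·23·9=20700; k=4: 21720+864+22·24·9=27336; k=5: 5960+0+22·4·9=6752 → min 6752.
Optimal order: ((A₁ × (A₂ × (A₃ × (A₄ × A₅)))) × A₆) with cost 6752.

6752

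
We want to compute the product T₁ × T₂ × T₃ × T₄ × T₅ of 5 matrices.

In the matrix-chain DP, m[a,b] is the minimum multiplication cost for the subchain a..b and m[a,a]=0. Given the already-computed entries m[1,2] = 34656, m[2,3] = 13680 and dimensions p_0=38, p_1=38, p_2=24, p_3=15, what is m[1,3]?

m[1,3] = min over k∈[1,2] of m[1,k]+m[k+1,3]+p_{0}·p_k·p_{3}.
k=1: 0 + 13680 + 38·38·15 = 35340; k=2: 34656 + 0 + 38·24·15 = 48336.
Minimum: 35340 at k=1.

35340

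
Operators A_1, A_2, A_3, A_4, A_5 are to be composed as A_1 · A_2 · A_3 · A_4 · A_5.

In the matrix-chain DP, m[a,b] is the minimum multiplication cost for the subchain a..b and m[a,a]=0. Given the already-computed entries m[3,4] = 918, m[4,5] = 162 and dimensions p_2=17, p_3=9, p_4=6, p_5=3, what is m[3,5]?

m[3,5] = min over k∈[3,4] of m[3,k]+m[k+1,5]+p_{2}·p_k·p_{5}.
k=3: 0 + 162 + 17·9·3 = 621; k=4: 918 + 0 + 17·6·3 = 1224.
Minimum: 621 at k=3.

621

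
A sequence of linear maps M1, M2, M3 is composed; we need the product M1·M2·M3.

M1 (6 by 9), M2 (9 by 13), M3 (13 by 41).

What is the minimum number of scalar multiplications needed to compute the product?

3900

Order (M1·(M2·M3)): (M2·M3): 9×13 by 13×41 → 9×41, cost 9·13·41 = 4797; (M1·(M2·M3)): 6×9 by 9×41 → 6×41, cost 6·9·41 = 2214; cumulative 7011. Total 7011.
Order ((M1·M2)·M3): (M1·M2): 6×9 by 9×13 → 6×13, cost 6·9·13 = 702; ((M1·M2)·M3): 6×13 by 13×41 → 6×41, cost 6·13·41 = 3198; cumulative 3900. Total 3900.
Minimum: 3900.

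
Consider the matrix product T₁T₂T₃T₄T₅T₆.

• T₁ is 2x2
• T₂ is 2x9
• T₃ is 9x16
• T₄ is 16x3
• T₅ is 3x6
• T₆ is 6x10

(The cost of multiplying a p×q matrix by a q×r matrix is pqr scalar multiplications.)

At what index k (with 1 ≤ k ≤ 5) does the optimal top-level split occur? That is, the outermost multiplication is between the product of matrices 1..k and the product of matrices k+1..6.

5

Adjacent pairs: T₁T₂ = 2·2·9 = 36; T₂T₃ = 2·9·16 = 288; T₃T₄ = 9·16·3 = 432; T₄T₅ = 16·3·6 = 288; T₅T₆ = 3·6·10 = 180.
Length 3: T₁..T₃: k=1: 0+288+2·2·16=352; k=2: 36+0+2·9·16=324 → min 324 | T₂..T₄: k=2: 0+432+2·9·3=486; k=3: 288+0+2·16·3=384 → min 384 | T₃..T₅: k=3: 0+288+9·16·6=1152; k=4: 432+0+9·3·6=594 → min 594 | T₄..T₆: k=4: 0+180+16·3·10=660; k=5: 288+0+16·6·10=1248 → min 660.
Length 4: T₁..T₄: k=1: 0+384+2·2·3=396; k=2: 36+432+2·9·3=522; k=3: 324+0+2·16·3=420 → min 396 | T₂..T₅: k=2: 0+594+2·9·6=702; k=3: 288+288+2·16·6=768; k=4: 384+0+2·3·6=420 → min 420 | T₃..T₆: k=3: 0+660+9·16·10=2100; k=4: 432+180+9·3·10=882; k=5: 594+0+9·6·10=1134 → min 882.
Length 5: T₁..T₅: k=1: 0+420+2·2·6=444; k=2: 36+594+2·9·6=738; k=3: 324+288+2·16·6=804; k=4: 396+0+2·3·6=432 → min 432 | T₂..T₆: k=2: 0+882+2·9·10=1062; k=3: 288+660+2·16·10=1268; k=4: 384+180+2·3·10=624; k=5: 420+0+2·6·10=540 → min 540.
Top-level splits: k=1: (T₁..T₁)·(T₂..T₆) → 0+540+2·2·10 = 580; k=2: (T₁..T₂)·(T₃..T₆) → 36+882+2·9·10 = 1098; k=3: (T₁..T₃)·(T₄..T₆) → 324+660+2·16·10 = 1304; k=4: (T₁..T₄)·(T₅..T₆) → 396+180+2·3·10 = 636; k=5: (T₁..T₅)·(T₆..T₆) → 432+0+2·6·10 = 552.
Best split is after T₅, i.e. k = 5.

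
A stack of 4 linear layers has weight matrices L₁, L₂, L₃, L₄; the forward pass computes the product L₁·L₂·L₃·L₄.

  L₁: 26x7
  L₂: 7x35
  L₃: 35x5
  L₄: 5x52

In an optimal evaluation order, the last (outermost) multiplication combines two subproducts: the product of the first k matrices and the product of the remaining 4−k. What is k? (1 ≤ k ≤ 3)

3

Adjacent pairs: L₁L₂ = 26·7·35 = 6370; L₂L₃ = 7·35·5 = 1225; L₃L₄ = 35·5·52 = 9100.
Length 3: L₁..L₃: k=1: 0+1225+26·7·5=2135; k=2: 6370+0+26·35·5=10920 → min 2135 | L₂..L₄: k=2: 0+9100+7·35·52=21840; k=3: 1225+0+7·5·52=3045 → min 3045.
Top-level splits: k=1: (L₁..L₁)·(L₂..L₄) → 0+3045+26·7·52 = 12509; k=2: (L₁..L₂)·(L₃..L₄) → 6370+9100+26·35·52 = 62790; k=3: (L₁..L₃)·(L₄..L₄) → 2135+0+26·5·52 = 8895.
Best split is after L₃, i.e. k = 3.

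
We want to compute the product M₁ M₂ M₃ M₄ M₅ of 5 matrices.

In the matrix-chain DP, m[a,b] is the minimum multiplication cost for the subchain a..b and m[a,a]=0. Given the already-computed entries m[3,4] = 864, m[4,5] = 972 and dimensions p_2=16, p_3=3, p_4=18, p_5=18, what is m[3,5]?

m[3,5] = min over k∈[3,4] of m[3,k]+m[k+1,5]+p_{2}·p_k·p_{5}.
k=3: 0 + 972 + 16·3·18 = 1836; k=4: 864 + 0 + 16·18·18 = 6048.
Minimum: 1836 at k=3.

1836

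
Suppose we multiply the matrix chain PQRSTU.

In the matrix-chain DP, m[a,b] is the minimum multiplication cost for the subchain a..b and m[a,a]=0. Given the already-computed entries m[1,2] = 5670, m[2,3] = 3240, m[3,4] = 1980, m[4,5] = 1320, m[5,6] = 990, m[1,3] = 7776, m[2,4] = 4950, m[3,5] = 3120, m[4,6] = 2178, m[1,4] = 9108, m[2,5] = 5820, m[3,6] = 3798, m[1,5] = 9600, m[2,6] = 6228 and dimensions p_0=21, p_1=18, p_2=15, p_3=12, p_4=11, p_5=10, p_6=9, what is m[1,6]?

m[1,6] = min over k∈[1,5] of m[1,k]+m[k+1,6]+p_{0}·p_k·p_{6}.
k=1: 0 + 6228 + 21·18·9 = 9630; k=2: 5670 + 3798 + 21·15·9 = 12303; k=3: 7776 + 2178 + 21·12·9 = 12222; k=4: 9108 + 990 + 21·11·9 = 12177; k=5: 9600 + 0 + 21·10·9 = 11490.
Minimum: 9630 at k=1.

9630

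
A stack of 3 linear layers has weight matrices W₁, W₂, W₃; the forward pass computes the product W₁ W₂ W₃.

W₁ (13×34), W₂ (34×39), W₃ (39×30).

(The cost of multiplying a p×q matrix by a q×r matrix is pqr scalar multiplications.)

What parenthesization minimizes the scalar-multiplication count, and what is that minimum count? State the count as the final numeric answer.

32448

(W₁ (W₂ W₃)): cost 53040.
((W₁ W₂) W₃): cost 32448.
Optimal: ((W₁ W₂) W₃) with cost 32448.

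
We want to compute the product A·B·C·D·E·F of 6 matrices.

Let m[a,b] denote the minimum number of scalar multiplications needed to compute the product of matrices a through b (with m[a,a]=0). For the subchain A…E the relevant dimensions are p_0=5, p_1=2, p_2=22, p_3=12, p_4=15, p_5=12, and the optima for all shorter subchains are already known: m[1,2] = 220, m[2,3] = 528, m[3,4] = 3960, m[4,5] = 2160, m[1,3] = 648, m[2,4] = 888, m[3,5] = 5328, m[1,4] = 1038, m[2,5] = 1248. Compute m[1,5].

1368

m[1,5] = min over k∈[1,4] of m[1,k]+m[k+1,5]+p_{0}·p_k·p_{5}.
k=1: 0 + 1248 + 5·2·12 = 1368; k=2: 220 + 5328 + 5·22·12 = 6868; k=3: 648 + 2160 + 5·12·12 = 3528; k=4: 1038 + 0 + 5·15·12 = 1938.
Minimum: 1368 at k=1.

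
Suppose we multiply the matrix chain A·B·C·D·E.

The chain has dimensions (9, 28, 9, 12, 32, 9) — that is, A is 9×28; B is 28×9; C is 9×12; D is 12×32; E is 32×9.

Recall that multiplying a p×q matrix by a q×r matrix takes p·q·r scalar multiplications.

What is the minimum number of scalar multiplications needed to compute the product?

7425

Adjacent pairs: AB = 9·28·9 = 2268; BC = 28·9·12 = 3024; CD = 9·12·32 = 3456; DE = 12·32·9 = 3456.
Length 3: A..C: k=1: 0+3024+9·28·12=6048; k=2: 2268+0+9·9·12=3240 → min 3240 | B..D: k=2: 0+3456+28·9·32=11520; k=3: 3024+0+28·12·32=13776 → min 11520 | C..E: k=3: 0+3456+9·12·9=4428; k=4: 3456+0+9·32·9=6048 → min 4428.
Length 4: A..D: k=1: 0+11520+9·28·32=19584; k=2: 2268+3456+9·9·32=8316; k=3: 3240+0+9·12·32=6696 → min 6696 | B..E: k=2: 0+4428+28·9·9=6696; k=3: 3024+3456+28·12·9=9504; k=4: 11520+0+28·32·9=19584 → min 6696.
Length 5: A..E: k=1: 0+6696+9·28·9=8964; k=2: 2268+4428+9·9·9=7425; k=3: 3240+3456+9·12·9=7668; k=4: 6696+0+9·32·9=9288 → min 7425.
Optimal order: ((A·B)·(C·(D·E))) with cost 7425.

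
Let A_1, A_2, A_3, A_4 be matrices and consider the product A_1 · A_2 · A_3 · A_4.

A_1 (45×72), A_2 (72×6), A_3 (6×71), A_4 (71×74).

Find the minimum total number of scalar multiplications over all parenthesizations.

Adjacent pairs: A_1A_2 = 45·72·6 = 19440; A_2A_3 = 72·6·71 = 30672; A_3A_4 = 6·71·74 = 31524.
Length 3: A_1..A_3: k=1: 0+30672+45·72·71=260712; k=2: 19440+0+45·6·71=38610 → min 38610 | A_2..A_4: k=2: 0+31524+72·6·74=63492; k=3: 30672+0+72·71·74=408960 → min 63492.
Length 4: A_1..A_4: k=1: 0+63492+45·72·74=303252; k=2: 19440+31524+45·6·74=70944; k=3: 38610+0+45·71·74=275040 → min 70944.
Optimal order: ((A_1 · A_2) · (A_3 · A_4)) with cost 70944.

70944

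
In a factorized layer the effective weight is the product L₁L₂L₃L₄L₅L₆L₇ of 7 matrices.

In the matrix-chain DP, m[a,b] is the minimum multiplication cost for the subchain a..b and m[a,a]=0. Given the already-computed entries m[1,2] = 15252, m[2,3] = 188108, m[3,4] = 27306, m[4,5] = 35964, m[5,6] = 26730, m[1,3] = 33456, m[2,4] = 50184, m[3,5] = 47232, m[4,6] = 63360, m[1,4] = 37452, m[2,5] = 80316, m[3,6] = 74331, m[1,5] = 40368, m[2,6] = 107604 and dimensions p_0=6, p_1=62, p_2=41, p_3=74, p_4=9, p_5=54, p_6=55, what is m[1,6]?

m[1,6] = min over k∈[1,5] of m[1,k]+m[k+1,6]+p_{0}·p_k·p_{6}.
k=1: 0 + 107604 + 6·62·55 = 128064; k=2: 15252 + 74331 + 6·41·55 = 103113; k=3: 33456 + 63360 + 6·74·55 = 121236; k=4: 37452 + 26730 + 6·9·55 = 67152; k=5: 40368 + 0 + 6·54·55 = 58188.
Minimum: 58188 at k=5.

58188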